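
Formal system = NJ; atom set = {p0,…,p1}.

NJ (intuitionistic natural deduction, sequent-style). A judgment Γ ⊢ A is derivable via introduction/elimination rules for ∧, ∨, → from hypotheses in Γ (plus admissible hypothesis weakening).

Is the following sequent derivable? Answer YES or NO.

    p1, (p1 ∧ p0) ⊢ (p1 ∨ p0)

Derivation trace:
[∨I₁] p1, (p1 ∧ p0) ⊢ (p1 ∨ p0)
  [Wk] p1, (p1 ∧ p0) ⊢ p1
    [Ax] p1 ⊢ p1

Result: YES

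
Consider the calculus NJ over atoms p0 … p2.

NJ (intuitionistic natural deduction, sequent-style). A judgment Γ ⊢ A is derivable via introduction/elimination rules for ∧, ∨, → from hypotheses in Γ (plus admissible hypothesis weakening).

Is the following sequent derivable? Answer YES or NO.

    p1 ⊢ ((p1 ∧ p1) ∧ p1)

Proof tree:
[∧I] p1 ⊢ ((p1 ∧ p1) ∧ p1)
  [∧I] p1 ⊢ (p1 ∧ p1)
    [Ax] p1 ⊢ p1
    [Ax] p1 ⊢ p1
  [Ax] p1 ⊢ p1

Result: YES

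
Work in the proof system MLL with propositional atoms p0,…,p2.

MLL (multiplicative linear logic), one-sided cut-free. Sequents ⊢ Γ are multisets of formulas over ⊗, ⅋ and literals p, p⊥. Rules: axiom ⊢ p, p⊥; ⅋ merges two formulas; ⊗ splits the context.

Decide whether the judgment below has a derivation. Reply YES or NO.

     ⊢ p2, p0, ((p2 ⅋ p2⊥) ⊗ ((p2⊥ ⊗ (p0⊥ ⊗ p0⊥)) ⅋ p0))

Derivation (root first):
[⊗]  ⊢ p2, p0, ((p2 ⅋ p2⊥) ⊗ ((p2⊥ ⊗ (p0⊥ ⊗ p0⊥)) ⅋ p0))
  [⅋]  ⊢ (p2 ⅋ p2⊥)
    [Ax]  ⊢ p2, p2⊥
  [⅋]  ⊢ p2, p0, ((p2⊥ ⊗ (p0⊥ ⊗ p0⊥)) ⅋ p0)
    [⊗]  ⊢ p2, p0, p0, (p2⊥ ⊗ (p0⊥ ⊗ p0⊥))
      [Ax]  ⊢ p2, p2⊥
      [⊗]  ⊢ p0, p0, (p0⊥ ⊗ p0⊥)
        [Ax]  ⊢ p0, p0⊥
        [Ax]  ⊢ p0, p0⊥

Result: YES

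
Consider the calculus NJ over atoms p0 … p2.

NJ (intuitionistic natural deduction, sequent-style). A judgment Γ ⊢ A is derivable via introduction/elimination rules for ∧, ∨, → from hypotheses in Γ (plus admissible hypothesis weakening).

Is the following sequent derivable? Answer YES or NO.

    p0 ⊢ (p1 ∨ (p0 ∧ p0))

Derivation (root first):
[∨I₂] p0 ⊢ (p1 ∨ (p0 ∧ p0))
  [∧I] p0 ⊢ (p0 ∧ p0)
    [Ax] p0 ⊢ p0
    [Ax] p0 ⊢ p0

Result: YES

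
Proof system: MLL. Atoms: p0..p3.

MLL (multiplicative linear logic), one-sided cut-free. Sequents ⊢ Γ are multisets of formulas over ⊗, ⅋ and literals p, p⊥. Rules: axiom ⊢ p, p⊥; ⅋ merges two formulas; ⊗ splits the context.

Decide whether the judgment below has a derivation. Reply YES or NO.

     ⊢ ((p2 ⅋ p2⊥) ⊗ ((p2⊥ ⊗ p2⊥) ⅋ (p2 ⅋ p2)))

Derivation (root first):
[⊗]  ⊢ ((p2 ⅋ p2⊥) ⊗ ((p2⊥ ⊗ p2⊥) ⅋ (p2 ⅋ p2)))
  [⅋]  ⊢ (p2 ⅋ p2⊥)
    [Ax]  ⊢ p2, p2⊥
  [⅋]  ⊢ ((p2⊥ ⊗ p2⊥) ⅋ (p2 ⅋ p2))
    [⅋]  ⊢ (p2⊥ ⊗ p2⊥), (p2 ⅋ p2)
      [⊗]  ⊢ p2, p2, (p2⊥ ⊗ p2⊥)
        [Ax]  ⊢ p2, p2⊥
        [Ax]  ⊢ p2, p2⊥

Result: YES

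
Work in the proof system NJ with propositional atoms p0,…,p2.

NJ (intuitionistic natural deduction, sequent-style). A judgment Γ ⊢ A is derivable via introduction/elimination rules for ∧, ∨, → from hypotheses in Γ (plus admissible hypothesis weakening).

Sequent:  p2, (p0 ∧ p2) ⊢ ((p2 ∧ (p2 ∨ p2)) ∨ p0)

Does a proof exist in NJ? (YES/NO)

Derivation (root first):
[∨I₁] p2, (p0 ∧ p2) ⊢ ((p2 ∧ (p2 ∨ p2)) ∨ p0)
  [Wk] p2, (p0 ∧ p2) ⊢ (p2 ∧ (p2 ∨ p2))
    [∧I] p2 ⊢ (p2 ∧ (p2 ∨ p2))
      [Ax] p2 ⊢ p2
      [∨I₁] p2 ⊢ (p2 ∨ p2)
        [Ax] p2 ⊢ p2

Result: YES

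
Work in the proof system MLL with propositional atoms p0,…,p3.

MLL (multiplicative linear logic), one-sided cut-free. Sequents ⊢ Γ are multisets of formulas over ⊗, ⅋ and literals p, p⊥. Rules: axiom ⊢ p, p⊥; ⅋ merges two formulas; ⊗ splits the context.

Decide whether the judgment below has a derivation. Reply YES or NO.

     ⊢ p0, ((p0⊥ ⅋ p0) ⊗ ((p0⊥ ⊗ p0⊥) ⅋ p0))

Derivation (root first):
[⊗]  ⊢ p0, ((p0⊥ ⅋ p0) ⊗ ((p0⊥ ⊗ p0⊥) ⅋ p0))
  [⅋]  ⊢ (p0⊥ ⅋ p0)
    [Ax]  ⊢ p0, p0⊥
  [⅋]  ⊢ p0, ((p0⊥ ⊗ p0⊥) ⅋ p0)
    [⊗]  ⊢ p0, p0, (p0⊥ ⊗ p0⊥)
      [Ax]  ⊢ p0, p0⊥
      [Ax]  ⊢ p0, p0⊥

Result: YES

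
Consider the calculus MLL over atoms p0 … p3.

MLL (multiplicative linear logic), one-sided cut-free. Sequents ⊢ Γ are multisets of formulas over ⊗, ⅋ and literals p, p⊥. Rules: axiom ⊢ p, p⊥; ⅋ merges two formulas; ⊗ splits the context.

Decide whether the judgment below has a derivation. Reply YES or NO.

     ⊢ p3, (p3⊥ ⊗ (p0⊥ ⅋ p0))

Derivation (root first):
[⊗]  ⊢ p3, (p3⊥ ⊗ (p0⊥ ⅋ p0))
  [Ax]  ⊢ p3, p3⊥
  [⅋]  ⊢ (p0⊥ ⅋ p0)
    [Ax]  ⊢ p0, p0⊥

Result: YES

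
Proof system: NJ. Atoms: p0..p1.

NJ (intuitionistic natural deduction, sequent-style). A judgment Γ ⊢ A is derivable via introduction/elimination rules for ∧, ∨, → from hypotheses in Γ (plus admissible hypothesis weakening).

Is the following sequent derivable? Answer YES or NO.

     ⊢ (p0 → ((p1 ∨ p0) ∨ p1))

Derivation trace:
[→I]  ⊢ (p0 → ((p1 ∨ p0) ∨ p1))
  [∨I₁] p0 ⊢ ((p1 ∨ p0) ∨ p1)
    [∨I₂] p0 ⊢ (p1 ∨ p0)
      [Ax] p0 ⊢ p0

Result: YES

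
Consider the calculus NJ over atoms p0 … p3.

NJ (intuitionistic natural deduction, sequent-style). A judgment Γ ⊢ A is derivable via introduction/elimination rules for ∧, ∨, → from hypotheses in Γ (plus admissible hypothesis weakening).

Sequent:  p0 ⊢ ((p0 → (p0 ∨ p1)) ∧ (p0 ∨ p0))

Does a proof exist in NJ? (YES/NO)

Proof tree:
[∧I] p0 ⊢ ((p0 → (p0 ∨ p1)) ∧ (p0 ∨ p0))
  [→I]  ⊢ (p0 → (p0 ∨ p1))
    [∨I₁] p0 ⊢ (p0 ∨ p1)
      [Ax] p0 ⊢ p0
  [∨I₁] p0 ⊢ (p0 ∨ p0)
    [Ax] p0 ⊢ p0

Result: YES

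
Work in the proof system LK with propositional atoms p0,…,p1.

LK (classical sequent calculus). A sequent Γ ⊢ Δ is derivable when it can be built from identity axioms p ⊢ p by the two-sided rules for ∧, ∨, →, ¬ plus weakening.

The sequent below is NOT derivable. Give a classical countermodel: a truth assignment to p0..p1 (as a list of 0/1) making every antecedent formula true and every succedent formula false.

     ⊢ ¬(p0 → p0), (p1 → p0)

Search for a countermodel by truth-table:
  v=00: Γ:[] Δ:[¬(p0 → p0)=F, (p1 → p0)=T] refutes=False
  v=01: Γ:[] Δ:[¬(p0 → p0)=F, (p1 → p0)=F] refutes=True  ← countermodel

Result: [0, 1]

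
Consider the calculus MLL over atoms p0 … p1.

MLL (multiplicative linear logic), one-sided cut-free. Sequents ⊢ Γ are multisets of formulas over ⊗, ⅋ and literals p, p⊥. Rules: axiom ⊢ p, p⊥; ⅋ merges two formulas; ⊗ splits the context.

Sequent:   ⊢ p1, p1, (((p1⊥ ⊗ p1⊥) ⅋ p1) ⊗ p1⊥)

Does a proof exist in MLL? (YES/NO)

Derivation (root first):
[⊗]  ⊢ p1, p1, (((p1⊥ ⊗ p1⊥) ⅋ p1) ⊗ p1⊥)
  [⅋]  ⊢ p1, ((p1⊥ ⊗ p1⊥) ⅋ p1)
    [⊗]  ⊢ p1, p1, (p1⊥ ⊗ p1⊥)
      [Ax]  ⊢ p1, p1⊥
      [Ax]  ⊢ p1, p1⊥
  [Ax]  ⊢ p1, p1⊥

Result: YES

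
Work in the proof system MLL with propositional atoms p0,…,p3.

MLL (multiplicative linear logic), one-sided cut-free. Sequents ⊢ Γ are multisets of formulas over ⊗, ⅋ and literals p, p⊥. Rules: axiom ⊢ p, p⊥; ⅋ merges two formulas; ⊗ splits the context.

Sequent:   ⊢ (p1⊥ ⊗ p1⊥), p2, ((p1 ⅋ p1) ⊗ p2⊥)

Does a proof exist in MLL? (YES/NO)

Derivation (root first):
[⊗]  ⊢ (p1⊥ ⊗ p1⊥), p2, ((p1 ⅋ p1) ⊗ p2⊥)
  [⅋]  ⊢ (p1⊥ ⊗ p1⊥), (p1 ⅋ p1)
    [⊗]  ⊢ p1, p1, (p1⊥ ⊗ p1⊥)
      [Ax]  ⊢ p1, p1⊥
      [Ax]  ⊢ p1, p1⊥
  [Ax]  ⊢ p2, p2⊥

Result: YES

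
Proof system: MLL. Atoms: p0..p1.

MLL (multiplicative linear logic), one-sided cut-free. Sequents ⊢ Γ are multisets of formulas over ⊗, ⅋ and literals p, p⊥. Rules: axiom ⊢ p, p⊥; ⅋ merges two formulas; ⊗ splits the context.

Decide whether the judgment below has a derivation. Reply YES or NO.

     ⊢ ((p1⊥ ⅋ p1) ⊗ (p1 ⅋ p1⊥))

Derivation (root first):
[⊗]  ⊢ ((p1⊥ ⅋ p1) ⊗ (p1 ⅋ p1⊥))
  [⅋]  ⊢ (p1⊥ ⅋ p1)
    [Ax]  ⊢ p1, p1⊥
  [⅋]  ⊢ (p1 ⅋ p1⊥)
    [Ax]  ⊢ p1, p1⊥

Result: YES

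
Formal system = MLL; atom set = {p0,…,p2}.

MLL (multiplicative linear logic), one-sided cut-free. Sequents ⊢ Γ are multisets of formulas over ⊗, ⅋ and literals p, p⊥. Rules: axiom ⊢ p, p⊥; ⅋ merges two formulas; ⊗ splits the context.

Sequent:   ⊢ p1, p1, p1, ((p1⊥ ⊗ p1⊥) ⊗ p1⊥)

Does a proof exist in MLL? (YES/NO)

Derivation trace:
[⊗]  ⊢ p1, p1, p1, ((p1⊥ ⊗ p1⊥) ⊗ p1⊥)
  [⊗]  ⊢ p1, p1, (p1⊥ ⊗ p1⊥)
    [Ax]  ⊢ p1, p1⊥
    [Ax]  ⊢ p1, p1⊥
  [Ax]  ⊢ p1, p1⊥

Result: YES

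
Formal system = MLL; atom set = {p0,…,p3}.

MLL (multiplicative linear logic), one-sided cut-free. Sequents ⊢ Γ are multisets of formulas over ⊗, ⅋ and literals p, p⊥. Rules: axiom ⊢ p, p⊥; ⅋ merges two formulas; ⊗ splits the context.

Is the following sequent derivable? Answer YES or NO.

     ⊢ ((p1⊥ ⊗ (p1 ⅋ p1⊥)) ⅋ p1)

Derivation (root first):
[⅋]  ⊢ ((p1⊥ ⊗ (p1 ⅋ p1⊥)) ⅋ p1)
  [⊗]  ⊢ p1, (p1⊥ ⊗ (p1 ⅋ p1⊥))
    [Ax]  ⊢ p1, p1⊥
    [⅋]  ⊢ (p1 ⅋ p1⊥)
      [Ax]  ⊢ p1, p1⊥

Result: YES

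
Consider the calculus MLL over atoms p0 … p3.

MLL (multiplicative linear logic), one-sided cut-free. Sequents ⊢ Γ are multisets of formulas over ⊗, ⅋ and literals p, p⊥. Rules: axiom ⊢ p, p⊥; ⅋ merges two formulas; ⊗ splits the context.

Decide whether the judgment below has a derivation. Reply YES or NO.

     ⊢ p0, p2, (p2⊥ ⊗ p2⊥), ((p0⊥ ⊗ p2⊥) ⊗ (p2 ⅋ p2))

Derivation (root first):
[⊗]  ⊢ p0, p2, (p2⊥ ⊗ p2⊥), ((p0⊥ ⊗ p2⊥) ⊗ (p2 ⅋ p2))
  [⊗]  ⊢ p0, p2, (p0⊥ ⊗ p2⊥)
    [Ax]  ⊢ p0, p0⊥
    [Ax]  ⊢ p2, p2⊥
  [⅋]  ⊢ (p2⊥ ⊗ p2⊥), (p2 ⅋ p2)
    [⊗]  ⊢ p2, p2, (p2⊥ ⊗ p2⊥)
      [Ax]  ⊢ p2, p2⊥
      [Ax]  ⊢ p2, p2⊥

Result: YES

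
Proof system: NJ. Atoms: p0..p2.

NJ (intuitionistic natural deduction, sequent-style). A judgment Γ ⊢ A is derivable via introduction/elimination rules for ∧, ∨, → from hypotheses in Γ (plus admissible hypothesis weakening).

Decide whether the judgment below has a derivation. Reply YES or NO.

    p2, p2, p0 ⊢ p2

Proof tree:
[Wk] p2, p2, p0 ⊢ p2
  [Wk] p2, p2 ⊢ p2
    [Ax] p2 ⊢ p2

Result: YES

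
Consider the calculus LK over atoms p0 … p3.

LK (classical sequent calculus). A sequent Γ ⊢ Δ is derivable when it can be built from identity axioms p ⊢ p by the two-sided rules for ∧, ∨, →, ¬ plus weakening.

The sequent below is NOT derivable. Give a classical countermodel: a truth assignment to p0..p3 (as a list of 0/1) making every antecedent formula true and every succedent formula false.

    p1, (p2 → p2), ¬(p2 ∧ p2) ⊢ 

Search for a countermodel by truth-table:
  v=0000: Γ:[p1=F, (p2 → p2)=T, ¬(p2 ∧ p2)=T] Δ:[] refutes=False
  v=0001: Γ:[p1=F, (p2 → p2)=T, ¬(p2 ∧ p2)=T] Δ:[] refutes=False
  v=0010: Γ:[p1=F, (p2 → p2)=T, ¬(p2 ∧ p2)=F] Δ:[] refutes=False
  v=0011: Γ:[p1=F, (p2 → p2)=T, ¬(p2 ∧ p2)=F] Δ:[] refutes=False
  v=0100: Γ:[p1=T, (p2 → p2)=T, ¬(p2 ∧ p2)=T] Δ:[] refutes=True  ← countermodel

Result: [0, 1, 0, 0]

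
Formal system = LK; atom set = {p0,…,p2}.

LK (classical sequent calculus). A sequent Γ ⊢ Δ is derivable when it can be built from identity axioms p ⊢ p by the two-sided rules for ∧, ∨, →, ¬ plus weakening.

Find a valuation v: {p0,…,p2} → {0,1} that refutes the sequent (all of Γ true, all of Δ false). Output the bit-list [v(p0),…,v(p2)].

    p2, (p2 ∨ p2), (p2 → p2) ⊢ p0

Search for a countermodel by truth-table:
  v=000: Γ:[p2=F, (p2 ∨ p2)=F, (p2 → p2)=T] Δ:[p0=F] refutes=False
  v=001: Γ:[p2=T, (p2 ∨ p2)=T, (p2 → p2)=T] Δ:[p0=F] refutes=True  ← countermodel

Result: [0, 0, 1]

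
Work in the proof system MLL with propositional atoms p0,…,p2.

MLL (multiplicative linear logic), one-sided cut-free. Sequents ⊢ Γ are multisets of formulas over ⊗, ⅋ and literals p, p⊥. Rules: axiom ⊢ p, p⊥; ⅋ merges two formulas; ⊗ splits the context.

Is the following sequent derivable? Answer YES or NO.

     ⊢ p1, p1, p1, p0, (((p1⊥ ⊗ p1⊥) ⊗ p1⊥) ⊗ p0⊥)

Proof tree:
[⊗]  ⊢ p1, p1, p1, p0, (((p1⊥ ⊗ p1⊥) ⊗ p1⊥) ⊗ p0⊥)
  [⊗]  ⊢ p1, p1, p1, ((p1⊥ ⊗ p1⊥) ⊗ p1⊥)
    [⊗]  ⊢ p1, p1, (p1⊥ ⊗ p1⊥)
      [Ax]  ⊢ p1, p1⊥
      [Ax]  ⊢ p1, p1⊥
    [Ax]  ⊢ p1, p1⊥
  [Ax]  ⊢ p0, p0⊥

Result: YES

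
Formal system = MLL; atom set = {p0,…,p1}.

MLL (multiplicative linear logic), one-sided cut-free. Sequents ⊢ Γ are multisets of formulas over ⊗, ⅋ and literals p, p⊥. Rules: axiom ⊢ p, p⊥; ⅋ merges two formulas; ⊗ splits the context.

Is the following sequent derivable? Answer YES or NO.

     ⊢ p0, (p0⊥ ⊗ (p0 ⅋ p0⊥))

Derivation trace:
[⊗]  ⊢ p0, (p0⊥ ⊗ (p0 ⅋ p0⊥))
  [Ax]  ⊢ p0, p0⊥
  [⅋]  ⊢ (p0 ⅋ p0⊥)
    [Ax]  ⊢ p0, p0⊥

Result: YES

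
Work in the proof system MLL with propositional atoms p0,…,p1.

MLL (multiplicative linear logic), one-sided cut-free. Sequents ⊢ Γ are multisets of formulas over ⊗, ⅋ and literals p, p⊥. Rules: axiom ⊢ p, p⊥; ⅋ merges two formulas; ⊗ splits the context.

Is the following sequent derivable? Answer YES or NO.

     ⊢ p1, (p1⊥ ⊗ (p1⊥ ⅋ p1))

Derivation (root first):
[⊗]  ⊢ p1, (p1⊥ ⊗ (p1⊥ ⅋ p1))
  [Ax]  ⊢ p1, p1⊥
  [⅋]  ⊢ (p1⊥ ⅋ p1)
    [Ax]  ⊢ p1, p1⊥

Result: YES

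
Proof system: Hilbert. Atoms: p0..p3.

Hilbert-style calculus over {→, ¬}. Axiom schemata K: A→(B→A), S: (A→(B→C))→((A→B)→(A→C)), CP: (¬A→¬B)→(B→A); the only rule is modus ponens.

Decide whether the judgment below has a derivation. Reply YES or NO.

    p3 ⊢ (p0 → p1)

Search for a countermodel by truth-table:
  v=0000: Γ:[p3=F] Δ:[(p0 → p1)=T] refutes=False
  v=0001: Γ:[p3=T] Δ:[(p0 → p1)=T] refutes=False
  v=0010: Γ:[p3=F] Δ:[(p0 → p1)=T] refutes=False
  v=0011: Γ:[p3=T] Δ:[(p0 → p1)=T] refutes=False
  v=0100: Γ:[p3=F] Δ:[(p0 → p1)=T] refutes=False
  v=0101: Γ:[p3=T] Δ:[(p0 → p1)=T] refutes=False
  v=0110: Γ:[p3=F] Δ:[(p0 → p1)=T] refutes=False
  v=0111: Γ:[p3=T] Δ:[(p0 → p1)=T] refutes=False
  v=1000: Γ:[p3=F] Δ:[(p0 → p1)=F] refutes=False
  v=1001: Γ:[p3=T] Δ:[(p0 → p1)=F] refutes=True  ← countermodel

Result: NO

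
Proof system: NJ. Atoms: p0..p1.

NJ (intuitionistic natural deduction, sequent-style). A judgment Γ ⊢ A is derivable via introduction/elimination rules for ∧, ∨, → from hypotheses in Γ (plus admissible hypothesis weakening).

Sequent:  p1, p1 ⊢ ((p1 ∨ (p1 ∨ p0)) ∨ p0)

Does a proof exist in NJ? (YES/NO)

Derivation (root first):
[∨I₁] p1, p1 ⊢ ((p1 ∨ (p1 ∨ p0)) ∨ p0)
  [∨I₂] p1, p1 ⊢ (p1 ∨ (p1 ∨ p0))
    [Wk] p1, p1 ⊢ (p1 ∨ p0)
      [∨I₁] p1 ⊢ (p1 ∨ p0)
        [Ax] p1 ⊢ p1

Result: YES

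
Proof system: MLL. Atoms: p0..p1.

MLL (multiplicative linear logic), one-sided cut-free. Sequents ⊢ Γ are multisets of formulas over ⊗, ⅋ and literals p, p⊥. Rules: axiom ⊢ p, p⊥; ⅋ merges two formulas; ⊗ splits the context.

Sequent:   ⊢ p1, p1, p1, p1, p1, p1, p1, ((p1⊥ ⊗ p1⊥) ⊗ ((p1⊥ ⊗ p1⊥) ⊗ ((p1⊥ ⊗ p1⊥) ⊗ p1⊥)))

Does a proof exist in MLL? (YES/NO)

Derivation (root first):
[⊗]  ⊢ p1, p1, p1, p1, p1, p1, p1, ((p1⊥ ⊗ p1⊥) ⊗ ((p1⊥ ⊗ p1⊥) ⊗ ((p1⊥ ⊗ p1⊥) ⊗ p1⊥)))
  [⊗]  ⊢ p1, p1, (p1⊥ ⊗ p1⊥)
    [Ax]  ⊢ p1, p1⊥
    [Ax]  ⊢ p1, p1⊥
  [⊗]  ⊢ p1, p1, p1, p1, p1, ((p1⊥ ⊗ p1⊥) ⊗ ((p1⊥ ⊗ p1⊥) ⊗ p1⊥))
    [⊗]  ⊢ p1, p1, (p1⊥ ⊗ p1⊥)
      [Ax]  ⊢ p1, p1⊥
      [Ax]  ⊢ p1, p1⊥
    [⊗]  ⊢ p1, p1, p1, ((p1⊥ ⊗ p1⊥) ⊗ p1⊥)
      [⊗]  ⊢ p1, p1, (p1⊥ ⊗ p1⊥)
        [Ax]  ⊢ p1, p1⊥
        [Ax]  ⊢ p1, p1⊥
      [Ax]  ⊢ p1, p1⊥

Result: YES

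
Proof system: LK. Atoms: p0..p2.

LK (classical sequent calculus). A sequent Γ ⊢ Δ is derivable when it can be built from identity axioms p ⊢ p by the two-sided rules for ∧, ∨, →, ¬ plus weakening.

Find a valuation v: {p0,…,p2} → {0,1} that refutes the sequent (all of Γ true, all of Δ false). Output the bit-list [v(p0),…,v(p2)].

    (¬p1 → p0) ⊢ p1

Search for a countermodel by truth-table:
  v=000: Γ:[(¬p1 → p0)=F] Δ:[p1=F] refutes=False
  v=001: Γ:[(¬p1 → p0)=F] Δ:[p1=F] refutes=False
  v=010: Γ:[(¬p1 → p0)=T] Δ:[p1=T] refutes=False
  v=011: Γ:[(¬p1 → p0)=T] Δ:[p1=T] refutes=False
  v=100: Γ:[(¬p1 → p0)=T] Δ:[p1=F] refutes=True  ← countermodel

Result: [1, 0, 0]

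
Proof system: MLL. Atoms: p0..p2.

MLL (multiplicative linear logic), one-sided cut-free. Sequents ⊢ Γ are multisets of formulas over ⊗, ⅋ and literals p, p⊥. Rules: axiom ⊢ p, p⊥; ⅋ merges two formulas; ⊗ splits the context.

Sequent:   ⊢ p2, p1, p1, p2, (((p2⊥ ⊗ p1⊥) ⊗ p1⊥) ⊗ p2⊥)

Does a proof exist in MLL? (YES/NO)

Derivation (root first):
[⊗]  ⊢ p2, p1, p1, p2, (((p2⊥ ⊗ p1⊥) ⊗ p1⊥) ⊗ p2⊥)
  [⊗]  ⊢ p2, p1, p1, ((p2⊥ ⊗ p1⊥) ⊗ p1⊥)
    [⊗]  ⊢ p2, p1, (p2⊥ ⊗ p1⊥)
      [Ax]  ⊢ p2, p2⊥
      [Ax]  ⊢ p1, p1⊥
    [Ax]  ⊢ p1, p1⊥
  [Ax]  ⊢ p2, p2⊥

Result: YES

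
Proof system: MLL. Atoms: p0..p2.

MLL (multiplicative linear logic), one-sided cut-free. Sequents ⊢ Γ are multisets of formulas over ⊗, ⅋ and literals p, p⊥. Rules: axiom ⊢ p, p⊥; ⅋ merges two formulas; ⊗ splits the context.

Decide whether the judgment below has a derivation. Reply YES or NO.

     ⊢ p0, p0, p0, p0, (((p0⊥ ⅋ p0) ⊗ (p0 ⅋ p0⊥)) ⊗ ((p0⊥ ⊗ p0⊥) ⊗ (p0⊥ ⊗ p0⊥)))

Proof tree:
[⊗]  ⊢ p0, p0, p0, p0, (((p0⊥ ⅋ p0) ⊗ (p0 ⅋ p0⊥)) ⊗ ((p0⊥ ⊗ p0⊥) ⊗ (p0⊥ ⊗ p0⊥)))
  [⊗]  ⊢ ((p0⊥ ⅋ p0) ⊗ (p0 ⅋ p0⊥))
    [⅋]  ⊢ (p0⊥ ⅋ p0)
      [Ax]  ⊢ p0, p0⊥
    [⅋]  ⊢ (p0 ⅋ p0⊥)
      [Ax]  ⊢ p0, p0⊥
  [⊗]  ⊢ p0, p0, p0, p0, ((p0⊥ ⊗ p0⊥) ⊗ (p0⊥ ⊗ p0⊥))
    [⊗]  ⊢ p0, p0, (p0⊥ ⊗ p0⊥)
      [Ax]  ⊢ p0, p0⊥
      [Ax]  ⊢ p0, p0⊥
    [⊗]  ⊢ p0, p0, (p0⊥ ⊗ p0⊥)
      [Ax]  ⊢ p0, p0⊥
      [Ax]  ⊢ p0, p0⊥

Result: YES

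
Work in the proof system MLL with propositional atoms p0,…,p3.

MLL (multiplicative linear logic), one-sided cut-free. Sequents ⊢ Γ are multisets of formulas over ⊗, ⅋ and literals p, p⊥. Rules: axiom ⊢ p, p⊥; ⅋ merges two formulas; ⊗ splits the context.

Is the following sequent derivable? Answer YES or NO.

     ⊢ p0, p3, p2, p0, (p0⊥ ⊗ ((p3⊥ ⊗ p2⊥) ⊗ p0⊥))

Derivation (root first):
[⊗]  ⊢ p0, p3, p2, p0, (p0⊥ ⊗ ((p3⊥ ⊗ p2⊥) ⊗ p0⊥))
  [Ax]  ⊢ p0, p0⊥
  [⊗]  ⊢ p3, p2, p0, ((p3⊥ ⊗ p2⊥) ⊗ p0⊥)
    [⊗]  ⊢ p3, p2, (p3⊥ ⊗ p2⊥)
      [Ax]  ⊢ p3, p3⊥
      [Ax]  ⊢ p2, p2⊥
    [Ax]  ⊢ p0, p0⊥

Result: YES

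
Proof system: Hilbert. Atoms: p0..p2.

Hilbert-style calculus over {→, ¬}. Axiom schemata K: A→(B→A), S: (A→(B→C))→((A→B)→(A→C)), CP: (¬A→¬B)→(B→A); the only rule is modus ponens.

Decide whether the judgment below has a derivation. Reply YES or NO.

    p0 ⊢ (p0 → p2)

Enumerate valuations to refute Γ ⊢ Δ:
  v=000: Γ:[p0=F] Δ:[(p0 → p2)=T] refutes=False
  v=001: Γ:[p0=F] Δ:[(p0 → p2)=T] refutes=False
  v=010: Γ:[p0=F] Δ:[(p0 → p2)=T] refutes=False
  v=011: Γ:[p0=F] Δ:[(p0 → p2)=T] refutes=False
  v=100: Γ:[p0=T] Δ:[(p0 → p2)=F] refutes=True  ← countermodel

Result: NO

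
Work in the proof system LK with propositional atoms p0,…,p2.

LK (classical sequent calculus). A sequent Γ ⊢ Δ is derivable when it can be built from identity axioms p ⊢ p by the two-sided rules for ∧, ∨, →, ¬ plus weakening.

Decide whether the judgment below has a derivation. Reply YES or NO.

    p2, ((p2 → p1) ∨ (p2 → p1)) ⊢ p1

Derivation (root first):
[∨L] p2, ((p2 → p1) ∨ (p2 → p1)) ⊢ p1
  [→L] p2, (p2 → p1) ⊢ p1
    [Ax] p2 ⊢ p2
    [Ax] p1 ⊢ p1
  [→L] p2, (p2 → p1) ⊢ p1
    [Ax] p2 ⊢ p2
    [Ax] p1 ⊢ p1

Result: YES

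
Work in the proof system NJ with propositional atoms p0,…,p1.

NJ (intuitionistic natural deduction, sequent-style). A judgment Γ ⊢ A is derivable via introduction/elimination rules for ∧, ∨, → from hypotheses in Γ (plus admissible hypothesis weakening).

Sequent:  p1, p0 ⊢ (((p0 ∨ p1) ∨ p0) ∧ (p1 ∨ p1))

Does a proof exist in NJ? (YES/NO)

Derivation trace:
[∧I] p1, p0 ⊢ (((p0 ∨ p1) ∨ p0) ∧ (p1 ∨ p1))
  [∨I₁] p0 ⊢ ((p0 ∨ p1) ∨ p0)
    [∨I₁] p0 ⊢ (p0 ∨ p1)
      [Ax] p0 ⊢ p0
  [∨I₂] p1 ⊢ (p1 ∨ p1)
    [Ax] p1 ⊢ p1

Result: YES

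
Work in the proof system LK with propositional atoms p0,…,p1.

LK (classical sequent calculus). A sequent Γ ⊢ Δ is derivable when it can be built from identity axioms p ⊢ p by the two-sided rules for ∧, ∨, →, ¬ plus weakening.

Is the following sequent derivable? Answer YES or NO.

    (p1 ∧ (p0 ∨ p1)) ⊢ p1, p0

Derivation (root first):
[∧L] (p1 ∧ (p0 ∨ p1)) ⊢ p1, p0
  [WL] (p0 ∨ p1), p1 ⊢ p1, p0
    [∨L] (p0 ∨ p1) ⊢ p1, p0
      [Ax] p0 ⊢ p0
      [Ax] p1 ⊢ p1

Result: YES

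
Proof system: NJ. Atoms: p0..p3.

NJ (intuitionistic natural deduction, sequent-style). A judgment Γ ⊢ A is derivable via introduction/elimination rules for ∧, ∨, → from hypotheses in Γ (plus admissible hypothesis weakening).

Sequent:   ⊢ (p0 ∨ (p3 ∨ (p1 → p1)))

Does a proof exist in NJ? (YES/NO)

Derivation (root first):
[∨I₂]  ⊢ (p0 ∨ (p3 ∨ (p1 → p1)))
  [∨I₂]  ⊢ (p3 ∨ (p1 → p1))
    [→I]  ⊢ (p1 → p1)
      [Ax] p1 ⊢ p1

Result: YES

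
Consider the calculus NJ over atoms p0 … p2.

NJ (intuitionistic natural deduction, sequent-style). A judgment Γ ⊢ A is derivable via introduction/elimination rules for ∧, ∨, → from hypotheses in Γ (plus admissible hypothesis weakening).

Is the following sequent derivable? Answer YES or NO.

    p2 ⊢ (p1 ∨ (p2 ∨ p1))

Proof tree:
[∨I₂] p2 ⊢ (p1 ∨ (p2 ∨ p1))
  [∨I₁] p2 ⊢ (p2 ∨ p1)
    [Ax] p2 ⊢ p2

Result: YES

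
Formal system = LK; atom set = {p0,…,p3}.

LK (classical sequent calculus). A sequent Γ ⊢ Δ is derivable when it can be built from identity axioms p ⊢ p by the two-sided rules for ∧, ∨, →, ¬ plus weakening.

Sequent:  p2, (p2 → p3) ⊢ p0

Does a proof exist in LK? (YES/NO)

Enumerate valuations to refute Γ ⊢ Δ:
  v=0000: Γ:[p2=F, (p2 → p3)=T] Δ:[p0=F] refutes=False
  v=0001: Γ:[p2=F, (p2 → p3)=T] Δ:[p0=F] refutes=False
  v=0010: Γ:[p2=T, (p2 → p3)=F] Δ:[p0=F] refutes=False
  v=0011: Γ:[p2=T, (p2 → p3)=T] Δ:[p0=F] refutes=True  ← countermodel

Result: NO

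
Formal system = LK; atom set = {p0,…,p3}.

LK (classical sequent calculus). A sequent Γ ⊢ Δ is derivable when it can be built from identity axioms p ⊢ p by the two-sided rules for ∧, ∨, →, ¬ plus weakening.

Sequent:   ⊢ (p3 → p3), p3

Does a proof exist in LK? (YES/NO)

Derivation trace:
[WR]  ⊢ (p3 → p3), p3
  [→R]  ⊢ (p3 → p3)
    [Ax] p3 ⊢ p3

Result: YES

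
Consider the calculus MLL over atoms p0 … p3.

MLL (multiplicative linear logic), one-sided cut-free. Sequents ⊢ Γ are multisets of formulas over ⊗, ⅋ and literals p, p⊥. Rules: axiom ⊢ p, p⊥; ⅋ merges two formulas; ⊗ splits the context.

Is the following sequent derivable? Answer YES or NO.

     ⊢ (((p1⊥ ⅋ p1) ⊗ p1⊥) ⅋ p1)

Proof tree:
[⅋]  ⊢ (((p1⊥ ⅋ p1) ⊗ p1⊥) ⅋ p1)
  [⊗]  ⊢ p1, ((p1⊥ ⅋ p1) ⊗ p1⊥)
    [⅋]  ⊢ (p1⊥ ⅋ p1)
      [Ax]  ⊢ p1, p1⊥
    [Ax]  ⊢ p1, p1⊥

Result: YES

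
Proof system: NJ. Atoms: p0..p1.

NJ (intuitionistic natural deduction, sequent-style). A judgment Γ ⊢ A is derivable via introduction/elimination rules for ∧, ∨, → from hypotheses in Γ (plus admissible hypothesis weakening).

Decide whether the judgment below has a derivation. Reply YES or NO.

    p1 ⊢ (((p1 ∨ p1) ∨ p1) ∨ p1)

Proof tree:
[∨I₁] p1 ⊢ (((p1 ∨ p1) ∨ p1) ∨ p1)
  [∨I₁] p1 ⊢ ((p1 ∨ p1) ∨ p1)
    [∨I₂] p1 ⊢ (p1 ∨ p1)
      [Ax] p1 ⊢ p1

Result: YES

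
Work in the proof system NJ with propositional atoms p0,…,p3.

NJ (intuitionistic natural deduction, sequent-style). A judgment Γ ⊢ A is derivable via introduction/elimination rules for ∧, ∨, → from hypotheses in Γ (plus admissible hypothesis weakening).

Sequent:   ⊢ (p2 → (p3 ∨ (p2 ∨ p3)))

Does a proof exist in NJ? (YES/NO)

Derivation (root first):
[→I]  ⊢ (p2 → (p3 ∨ (p2 ∨ p3)))
  [∨I₂] p2 ⊢ (p3 ∨ (p2 ∨ p3))
    [∨I₁] p2 ⊢ (p2 ∨ p3)
      [Ax] p2 ⊢ p2

Result: YES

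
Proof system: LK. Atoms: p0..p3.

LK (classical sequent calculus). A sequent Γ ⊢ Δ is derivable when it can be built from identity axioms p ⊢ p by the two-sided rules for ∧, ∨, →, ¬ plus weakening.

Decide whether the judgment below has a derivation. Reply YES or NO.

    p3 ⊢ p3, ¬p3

Derivation (root first):
[¬R] p3 ⊢ p3, ¬p3
  [WL] p3, p3 ⊢ p3
    [Ax] p3 ⊢ p3

Result: YES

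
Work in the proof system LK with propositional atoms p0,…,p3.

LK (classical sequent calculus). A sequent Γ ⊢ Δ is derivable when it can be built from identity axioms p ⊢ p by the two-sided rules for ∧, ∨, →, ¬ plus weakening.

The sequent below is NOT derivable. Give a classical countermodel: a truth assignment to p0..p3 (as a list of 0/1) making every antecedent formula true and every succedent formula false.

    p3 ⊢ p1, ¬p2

Truth-table refutation:
  v=0000: Γ:[p3=F] Δ:[p1=F, ¬p2=T] refutes=False
  v=0001: Γ:[p3=T] Δ:[p1=F, ¬p2=T] refutes=False
  v=0010: Γ:[p3=F] Δ:[p1=F, ¬p2=F] refutes=False
  v=0011: Γ:[p3=T] Δ:[p1=F, ¬p2=F] refutes=True  ← countermodel

Result: [0, 0, 1, 1]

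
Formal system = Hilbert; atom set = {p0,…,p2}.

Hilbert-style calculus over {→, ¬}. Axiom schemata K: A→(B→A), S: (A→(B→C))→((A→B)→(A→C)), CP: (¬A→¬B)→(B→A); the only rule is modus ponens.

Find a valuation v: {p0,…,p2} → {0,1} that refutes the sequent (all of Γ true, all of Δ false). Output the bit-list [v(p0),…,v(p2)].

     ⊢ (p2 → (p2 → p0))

Truth-table refutation:
  v=000: Γ:[] Δ:[(p2 → (p2 → p0))=T] refutes=False
  v=001: Γ:[] Δ:[(p2 → (p2 → p0))=F] refutes=True  ← countermodel

Result: [0, 0, 1]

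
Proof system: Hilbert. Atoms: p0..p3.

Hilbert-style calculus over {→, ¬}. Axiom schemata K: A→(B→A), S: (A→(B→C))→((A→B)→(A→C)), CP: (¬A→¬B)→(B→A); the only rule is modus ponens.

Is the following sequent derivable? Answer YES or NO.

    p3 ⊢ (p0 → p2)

Search for a countermodel by truth-table:
  v=0000: Γ:[p3=F] Δ:[(p0 → p2)=T] refutes=False
  v=0001: Γ:[p3=T] Δ:[(p0 → p2)=T] refutes=False
  v=0010: Γ:[p3=F] Δ:[(p0 → p2)=T] refutes=False
  v=0011: Γ:[p3=T] Δ:[(p0 → p2)=T] refutes=False
  v=0100: Γ:[p3=F] Δ:[(p0 → p2)=T] refutes=False
  v=0101: Γ:[p3=T] Δ:[(p0 → p2)=T] refutes=False
  v=0110: Γ:[p3=F] Δ:[(p0 → p2)=T] refutes=False
  v=0111: Γ:[p3=T] Δ:[(p0 → p2)=T] refutes=False
  v=1000: Γ:[p3=F] Δ:[(p0 → p2)=F] refutes=False
  v=1001: Γ:[p3=T] Δ:[(p0 → p2)=F] refutes=True  ← countermodel

Result: NO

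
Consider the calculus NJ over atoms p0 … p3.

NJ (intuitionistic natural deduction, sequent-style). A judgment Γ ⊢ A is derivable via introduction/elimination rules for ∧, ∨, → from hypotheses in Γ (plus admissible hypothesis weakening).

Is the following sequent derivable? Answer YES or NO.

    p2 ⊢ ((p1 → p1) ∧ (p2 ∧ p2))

Proof tree:
[∧I] p2 ⊢ ((p1 → p1) ∧ (p2 ∧ p2))
  [Wk] p2 ⊢ (p1 → p1)
    [→I]  ⊢ (p1 → p1)
      [Ax] p1 ⊢ p1
  [∧I] p2 ⊢ (p2 ∧ p2)
    [Ax] p2 ⊢ p2
    [Ax] p2 ⊢ p2

Result: YES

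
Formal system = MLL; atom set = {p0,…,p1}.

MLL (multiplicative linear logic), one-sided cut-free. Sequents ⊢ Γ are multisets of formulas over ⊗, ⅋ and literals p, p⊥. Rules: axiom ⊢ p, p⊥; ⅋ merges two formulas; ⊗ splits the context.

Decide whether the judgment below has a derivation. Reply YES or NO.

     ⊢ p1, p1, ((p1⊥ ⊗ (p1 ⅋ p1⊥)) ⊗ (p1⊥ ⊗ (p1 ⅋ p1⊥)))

Proof tree:
[⊗]  ⊢ p1, p1, ((p1⊥ ⊗ (p1 ⅋ p1⊥)) ⊗ (p1⊥ ⊗ (p1 ⅋ p1⊥)))
  [⊗]  ⊢ p1, (p1⊥ ⊗ (p1 ⅋ p1⊥))
    [Ax]  ⊢ p1, p1⊥
    [⅋]  ⊢ (p1 ⅋ p1⊥)
      [Ax]  ⊢ p1, p1⊥
  [⊗]  ⊢ p1, (p1⊥ ⊗ (p1 ⅋ p1⊥))
    [Ax]  ⊢ p1, p1⊥
    [⅋]  ⊢ (p1 ⅋ p1⊥)
      [Ax]  ⊢ p1, p1⊥

Result: YES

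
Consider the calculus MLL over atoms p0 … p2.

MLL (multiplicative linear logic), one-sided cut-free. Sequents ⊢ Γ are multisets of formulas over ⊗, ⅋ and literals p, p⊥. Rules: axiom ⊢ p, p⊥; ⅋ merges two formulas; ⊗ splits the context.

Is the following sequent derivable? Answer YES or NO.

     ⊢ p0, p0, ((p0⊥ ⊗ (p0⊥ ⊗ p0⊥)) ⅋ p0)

Proof tree:
[⅋]  ⊢ p0, p0, ((p0⊥ ⊗ (p0⊥ ⊗ p0⊥)) ⅋ p0)
  [⊗]  ⊢ p0, p0, p0, (p0⊥ ⊗ (p0⊥ ⊗ p0⊥))
    [Ax]  ⊢ p0, p0⊥
    [⊗]  ⊢ p0, p0, (p0⊥ ⊗ p0⊥)
      [Ax]  ⊢ p0, p0⊥
      [Ax]  ⊢ p0, p0⊥

Result: YES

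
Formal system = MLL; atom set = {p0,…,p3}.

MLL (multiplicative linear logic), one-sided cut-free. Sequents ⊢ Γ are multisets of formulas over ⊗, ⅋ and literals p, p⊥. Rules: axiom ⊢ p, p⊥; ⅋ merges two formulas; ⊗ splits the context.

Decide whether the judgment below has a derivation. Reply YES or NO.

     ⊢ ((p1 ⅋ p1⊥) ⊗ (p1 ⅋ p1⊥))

Proof tree:
[⊗]  ⊢ ((p1 ⅋ p1⊥) ⊗ (p1 ⅋ p1⊥))
  [⅋]  ⊢ (p1 ⅋ p1⊥)
    [Ax]  ⊢ p1, p1⊥
  [⅋]  ⊢ (p1 ⅋ p1⊥)
    [Ax]  ⊢ p1, p1⊥

Result: YES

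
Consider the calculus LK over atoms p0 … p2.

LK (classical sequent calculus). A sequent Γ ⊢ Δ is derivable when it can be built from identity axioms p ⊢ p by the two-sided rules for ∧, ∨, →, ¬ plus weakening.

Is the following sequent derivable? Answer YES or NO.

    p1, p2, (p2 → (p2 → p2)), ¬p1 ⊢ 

Derivation (root first):
[¬L] p1, p2, (p2 → (p2 → p2)), ¬p1 ⊢ 
  [→L] p1, p2, (p2 → (p2 → p2)) ⊢ p1
    [Ax] p2 ⊢ p2
    [→L] p1, p2, (p2 → p2) ⊢ p1
      [Ax] p2 ⊢ p2
      [WL] p1, p2 ⊢ p1
        [Ax] p1 ⊢ p1

Result: YES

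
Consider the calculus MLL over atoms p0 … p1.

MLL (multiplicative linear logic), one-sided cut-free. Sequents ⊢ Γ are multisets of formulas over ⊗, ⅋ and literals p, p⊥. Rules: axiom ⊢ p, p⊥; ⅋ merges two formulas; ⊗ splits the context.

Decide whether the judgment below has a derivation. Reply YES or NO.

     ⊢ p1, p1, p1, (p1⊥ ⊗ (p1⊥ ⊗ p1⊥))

Derivation trace:
[⊗]  ⊢ p1, p1, p1, (p1⊥ ⊗ (p1⊥ ⊗ p1⊥))
  [Ax]  ⊢ p1, p1⊥
  [⊗]  ⊢ p1, p1, (p1⊥ ⊗ p1⊥)
    [Ax]  ⊢ p1, p1⊥
    [Ax]  ⊢ p1, p1⊥

Result: YES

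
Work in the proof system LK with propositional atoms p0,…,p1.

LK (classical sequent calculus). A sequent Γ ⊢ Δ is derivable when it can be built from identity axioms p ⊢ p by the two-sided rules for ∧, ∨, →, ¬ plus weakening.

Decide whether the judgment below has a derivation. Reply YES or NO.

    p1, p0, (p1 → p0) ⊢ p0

Derivation trace:
[→L] p1, p0, (p1 → p0) ⊢ p0
  [Ax] p1 ⊢ p1
  [WL] p0, p0 ⊢ p0
    [Ax] p0 ⊢ p0

Result: YES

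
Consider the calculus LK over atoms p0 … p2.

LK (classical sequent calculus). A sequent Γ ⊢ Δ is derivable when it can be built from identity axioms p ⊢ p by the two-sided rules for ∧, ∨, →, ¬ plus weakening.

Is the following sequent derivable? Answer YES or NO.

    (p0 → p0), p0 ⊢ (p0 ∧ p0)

Proof tree:
[∧R] (p0 → p0), p0 ⊢ (p0 ∧ p0)
  [→L] p0, (p0 → p0) ⊢ p0
    [Ax] p0 ⊢ p0
    [Ax] p0 ⊢ p0
  [Ax] p0 ⊢ p0

Result: YES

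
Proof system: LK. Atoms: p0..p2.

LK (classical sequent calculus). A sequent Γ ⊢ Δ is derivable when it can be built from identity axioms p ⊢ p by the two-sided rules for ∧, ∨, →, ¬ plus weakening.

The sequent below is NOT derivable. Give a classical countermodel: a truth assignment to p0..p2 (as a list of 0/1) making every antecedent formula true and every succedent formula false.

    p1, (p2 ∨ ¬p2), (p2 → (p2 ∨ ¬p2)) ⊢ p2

Enumerate valuations to refute Γ ⊢ Δ:
  v=000: Γ:[p1=F, (p2 ∨ ¬p2)=T, (p2 → (p2 ∨ ¬p2))=T] Δ:[p2=F] refutes=False
  v=001: Γ:[p1=F, (p2 ∨ ¬p2)=T, (p2 → (p2 ∨ ¬p2))=T] Δ:[p2=T] refutes=False
  v=010: Γ:[p1=T, (p2 ∨ ¬p2)=T, (p2 → (p2 ∨ ¬p2))=T] Δ:[p2=F] refutes=True  ← countermodel

Result: [0, 1, 0]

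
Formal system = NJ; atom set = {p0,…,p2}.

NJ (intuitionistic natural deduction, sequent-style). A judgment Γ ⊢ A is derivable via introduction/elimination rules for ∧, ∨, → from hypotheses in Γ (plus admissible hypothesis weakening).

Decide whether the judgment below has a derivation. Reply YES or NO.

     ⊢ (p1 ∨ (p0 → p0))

Proof tree:
[∨I₂]  ⊢ (p1 ∨ (p0 → p0))
  [→I]  ⊢ (p0 → p0)
    [Ax] p0 ⊢ p0

Result: YES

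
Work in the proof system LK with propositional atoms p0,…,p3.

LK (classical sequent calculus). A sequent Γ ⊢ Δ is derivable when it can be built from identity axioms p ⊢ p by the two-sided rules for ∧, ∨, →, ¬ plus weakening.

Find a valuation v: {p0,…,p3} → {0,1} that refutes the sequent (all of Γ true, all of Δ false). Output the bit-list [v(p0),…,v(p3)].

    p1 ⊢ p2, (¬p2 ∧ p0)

Search for a countermodel by truth-table:
  v=0000: Γ:[p1=F] Δ:[p2=F, (¬p2 ∧ p0)=F] refutes=False
  v=0001: Γ:[p1=F] Δ:[p2=F, (¬p2 ∧ p0)=F] refutes=False
  v=0010: Γ:[p1=F] Δ:[p2=T, (¬p2 ∧ p0)=F] refutes=False
  v=0011: Γ:[p1=F] Δ:[p2=T, (¬p2 ∧ p0)=F] refutes=False
  v=0100: Γ:[p1=T] Δ:[p2=F, (¬p2 ∧ p0)=F] refutes=True  ← countermodel

Result: [0, 1, 0, 0]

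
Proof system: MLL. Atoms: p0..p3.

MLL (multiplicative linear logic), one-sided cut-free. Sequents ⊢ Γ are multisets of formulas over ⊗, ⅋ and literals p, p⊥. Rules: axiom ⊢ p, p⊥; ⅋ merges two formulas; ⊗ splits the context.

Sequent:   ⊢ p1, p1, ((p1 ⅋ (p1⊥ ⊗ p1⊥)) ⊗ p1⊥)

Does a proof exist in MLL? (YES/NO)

Proof tree:
[⊗]  ⊢ p1, p1, ((p1 ⅋ (p1⊥ ⊗ p1⊥)) ⊗ p1⊥)
  [⅋]  ⊢ p1, (p1 ⅋ (p1⊥ ⊗ p1⊥))
    [⊗]  ⊢ p1, p1, (p1⊥ ⊗ p1⊥)
      [Ax]  ⊢ p1, p1⊥
      [Ax]  ⊢ p1, p1⊥
  [Ax]  ⊢ p1, p1⊥

Result: YES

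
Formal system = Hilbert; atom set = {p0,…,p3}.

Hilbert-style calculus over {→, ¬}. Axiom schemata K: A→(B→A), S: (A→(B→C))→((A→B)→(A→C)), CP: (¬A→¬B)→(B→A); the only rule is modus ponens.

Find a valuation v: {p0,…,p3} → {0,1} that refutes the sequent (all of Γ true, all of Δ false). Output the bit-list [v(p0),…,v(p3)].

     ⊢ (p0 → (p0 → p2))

Search for a countermodel by truth-table:
  v=0000: Γ:[] Δ:[(p0 → (p0 → p2))=T] refutes=False
  v=0001: Γ:[] Δ:[(p0 → (p0 → p2))=T] refutes=False
  v=0010: Γ:[] Δ:[(p0 → (p0 → p2))=T] refutes=False
  v=0011: Γ:[] Δ:[(p0 → (p0 → p2))=T] refutes=False
  v=0100: Γ:[] Δ:[(p0 → (p0 → p2))=T] refutes=False
  v=0101: Γ:[] Δ:[(p0 → (p0 → p2))=T] refutes=False
  v=0110: Γ:[] Δ:[(p0 → (p0 → p2))=T] refutes=False
  v=0111: Γ:[] Δ:[(p0 → (p0 → p2))=T] refutes=False
  v=1000: Γ:[] Δ:[(p0 → (p0 → p2))=F] refutes=True  ← countermodel

Result: [1, 0, 0, 0]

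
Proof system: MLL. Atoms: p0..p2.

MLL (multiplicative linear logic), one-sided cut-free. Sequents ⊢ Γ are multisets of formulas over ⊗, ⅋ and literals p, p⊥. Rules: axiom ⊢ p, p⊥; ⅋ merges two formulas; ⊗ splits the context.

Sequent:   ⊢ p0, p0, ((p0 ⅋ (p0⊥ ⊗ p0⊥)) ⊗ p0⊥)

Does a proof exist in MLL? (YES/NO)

Derivation trace:
[⊗]  ⊢ p0, p0, ((p0 ⅋ (p0⊥ ⊗ p0⊥)) ⊗ p0⊥)
  [⅋]  ⊢ p0, (p0 ⅋ (p0⊥ ⊗ p0⊥))
    [⊗]  ⊢ p0, p0, (p0⊥ ⊗ p0⊥)
      [Ax]  ⊢ p0, p0⊥
      [Ax]  ⊢ p0, p0⊥
  [Ax]  ⊢ p0, p0⊥

Result: YES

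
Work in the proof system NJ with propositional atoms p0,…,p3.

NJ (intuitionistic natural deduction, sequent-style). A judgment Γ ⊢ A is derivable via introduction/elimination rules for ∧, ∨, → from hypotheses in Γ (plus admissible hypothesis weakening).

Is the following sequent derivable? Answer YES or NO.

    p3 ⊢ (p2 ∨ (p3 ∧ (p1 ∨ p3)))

Proof tree:
[∨I₂] p3 ⊢ (p2 ∨ (p3 ∧ (p1 ∨ p3)))
  [∧I] p3 ⊢ (p3 ∧ (p1 ∨ p3))
    [Ax] p3 ⊢ p3
    [∨I₂] p3 ⊢ (p1 ∨ p3)
      [Ax] p3 ⊢ p3

Result: YES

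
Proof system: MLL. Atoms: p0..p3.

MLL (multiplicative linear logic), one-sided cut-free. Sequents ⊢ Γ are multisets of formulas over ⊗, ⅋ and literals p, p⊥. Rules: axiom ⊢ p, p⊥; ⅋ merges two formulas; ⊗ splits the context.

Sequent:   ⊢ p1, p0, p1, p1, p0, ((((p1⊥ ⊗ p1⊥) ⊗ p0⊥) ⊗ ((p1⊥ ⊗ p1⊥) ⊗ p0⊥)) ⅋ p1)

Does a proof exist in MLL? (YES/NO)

Derivation trace:
[⅋]  ⊢ p1, p0, p1, p1, p0, ((((p1⊥ ⊗ p1⊥) ⊗ p0⊥) ⊗ ((p1⊥ ⊗ p1⊥) ⊗ p0⊥)) ⅋ p1)
  [⊗]  ⊢ p1, p1, p0, p1, p1, p0, (((p1⊥ ⊗ p1⊥) ⊗ p0⊥) ⊗ ((p1⊥ ⊗ p1⊥) ⊗ p0⊥))
    [⊗]  ⊢ p1, p1, p0, ((p1⊥ ⊗ p1⊥) ⊗ p0⊥)
      [⊗]  ⊢ p1, p1, (p1⊥ ⊗ p1⊥)
        [Ax]  ⊢ p1, p1⊥
        [Ax]  ⊢ p1, p1⊥
      [Ax]  ⊢ p0, p0⊥
    [⊗]  ⊢ p1, p1, p0, ((p1⊥ ⊗ p1⊥) ⊗ p0⊥)
      [⊗]  ⊢ p1, p1, (p1⊥ ⊗ p1⊥)
        [Ax]  ⊢ p1, p1⊥
        [Ax]  ⊢ p1, p1⊥
      [Ax]  ⊢ p0, p0⊥

Result: YES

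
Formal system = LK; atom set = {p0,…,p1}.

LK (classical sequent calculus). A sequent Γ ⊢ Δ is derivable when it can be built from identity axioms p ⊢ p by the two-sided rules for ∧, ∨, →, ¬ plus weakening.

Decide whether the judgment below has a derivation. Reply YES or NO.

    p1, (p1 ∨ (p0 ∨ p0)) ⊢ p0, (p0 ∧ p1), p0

Search for a countermodel by truth-table:
  v=00: Γ:[p1=F, (p1 ∨ (p0 ∨ p0))=F] Δ:[p0=F, (p0 ∧ p1)=F, p0=F] refutes=False
  v=01: Γ:[p1=T, (p1 ∨ (p0 ∨ p0))=T] Δ:[p0=F, (p0 ∧ p1)=F, p0=F] refutes=True  ← countermodel

Result: NO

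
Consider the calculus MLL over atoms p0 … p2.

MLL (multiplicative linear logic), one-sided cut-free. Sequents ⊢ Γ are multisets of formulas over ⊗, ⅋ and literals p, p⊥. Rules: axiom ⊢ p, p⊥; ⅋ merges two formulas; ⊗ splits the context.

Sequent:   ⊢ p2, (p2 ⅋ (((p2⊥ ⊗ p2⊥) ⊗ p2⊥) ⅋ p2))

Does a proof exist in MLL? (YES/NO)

Derivation (root first):
[⅋]  ⊢ p2, (p2 ⅋ (((p2⊥ ⊗ p2⊥) ⊗ p2⊥) ⅋ p2))
  [⅋]  ⊢ p2, p2, (((p2⊥ ⊗ p2⊥) ⊗ p2⊥) ⅋ p2)
    [⊗]  ⊢ p2, p2, p2, ((p2⊥ ⊗ p2⊥) ⊗ p2⊥)
      [⊗]  ⊢ p2, p2, (p2⊥ ⊗ p2⊥)
        [Ax]  ⊢ p2, p2⊥
        [Ax]  ⊢ p2, p2⊥
      [Ax]  ⊢ p2, p2⊥

Result: YES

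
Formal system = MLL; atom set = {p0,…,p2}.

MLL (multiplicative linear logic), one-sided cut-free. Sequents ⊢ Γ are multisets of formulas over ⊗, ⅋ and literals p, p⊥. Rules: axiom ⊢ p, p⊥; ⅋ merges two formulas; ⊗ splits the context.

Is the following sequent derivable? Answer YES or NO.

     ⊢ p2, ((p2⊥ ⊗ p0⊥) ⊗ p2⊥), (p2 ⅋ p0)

Proof tree:
[⅋]  ⊢ p2, ((p2⊥ ⊗ p0⊥) ⊗ p2⊥), (p2 ⅋ p0)
  [⊗]  ⊢ p2, p0, p2, ((p2⊥ ⊗ p0⊥) ⊗ p2⊥)
    [⊗]  ⊢ p2, p0, (p2⊥ ⊗ p0⊥)
      [Ax]  ⊢ p2, p2⊥
      [Ax]  ⊢ p0, p0⊥
    [Ax]  ⊢ p2, p2⊥

Result: YES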